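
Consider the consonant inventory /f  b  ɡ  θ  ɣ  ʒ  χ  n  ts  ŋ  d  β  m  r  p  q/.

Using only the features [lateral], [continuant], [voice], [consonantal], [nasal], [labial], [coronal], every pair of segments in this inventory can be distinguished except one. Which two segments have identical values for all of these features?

/r/ (alveolar trill) and /ʒ/ (voiced postalveolar fricative) are both [−lateral], [+continuant], [+voice], [+consonantal], [−nasal], [−labial], [+coronal], so none of the listed features separates them. (They do differ in [sonorant], [strident] and [anterior], which are not among the given features.) Every other pair in the inventory differs on at least one listed feature.

r, ʒ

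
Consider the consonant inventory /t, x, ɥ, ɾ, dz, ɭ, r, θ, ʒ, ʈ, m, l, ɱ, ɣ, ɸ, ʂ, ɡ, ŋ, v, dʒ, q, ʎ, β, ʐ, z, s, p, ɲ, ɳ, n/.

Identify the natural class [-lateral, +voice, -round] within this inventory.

Checking each segment against [-lateral], [+voice], [-round]: /ɾ/ (alveolar tap), /dz/ (voiced alveolar affricate), /r/ (alveolar trill), /ʒ/ (voiced postalveolar fricative), /m/ (bilabial nasal), /ɱ/ (labiodental nasal), among others, satisfy every feature; every other segment in the inventory fails at least one.

ɾ, dz, r, ʒ, m, ɱ, ɣ, ɡ, ŋ, v, dʒ, β, ʐ, z, ɲ, ɳ, n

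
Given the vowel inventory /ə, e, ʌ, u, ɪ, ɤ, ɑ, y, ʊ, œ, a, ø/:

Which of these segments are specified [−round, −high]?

Checking each segment against [−round], [−high]: /ə/ (mid central vowel (schwa)), /e/ (mid front unrounded tense vowel), /ʌ/ (mid back unrounded lax vowel), /ɤ/ (mid back unrounded tense vowel), /ɑ/ (low back unrounded vowel), /a/ (low unrounded vowel) satisfy every feature; every other segment in the inventory fails at least one.

ə, e, ʌ, ɤ, ɑ, a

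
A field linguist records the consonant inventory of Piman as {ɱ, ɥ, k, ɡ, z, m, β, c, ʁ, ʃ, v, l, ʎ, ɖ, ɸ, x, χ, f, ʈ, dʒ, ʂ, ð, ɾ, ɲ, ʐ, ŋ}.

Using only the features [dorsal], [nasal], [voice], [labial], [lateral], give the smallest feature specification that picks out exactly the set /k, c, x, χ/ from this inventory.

[−voice, +dorsal]

The class [−voice], [+dorsal] has exactly /k, c, x, χ/ as its extension in this inventory. No smaller conjunction from the listed features achieves this: [+dorsal] alone would also admit /ɥ, ɡ, ʁ, ʎ, …/; [−voice] alone would also admit /ʃ, ɸ, f, ʈ, …/; and checking the remaining single features turns up none with this extension.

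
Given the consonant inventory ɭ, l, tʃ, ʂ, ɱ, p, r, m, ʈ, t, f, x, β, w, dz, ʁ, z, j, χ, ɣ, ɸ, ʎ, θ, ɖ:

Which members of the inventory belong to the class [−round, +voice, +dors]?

ʁ, j, ɣ, ʎ

Eliminate segments failing any feature: /ɭ, l, ɱ, r, m, β, dz, z, ɖ/ are [−dorsal]; /tʃ, ʂ, p, ʈ, t, f, x, χ, ɸ, θ/ are [−voice]; /w/ is [+round]. The remaining /ʁ, j, ɣ, ʎ/ satisfy [−round], [+voice], [+dorsal].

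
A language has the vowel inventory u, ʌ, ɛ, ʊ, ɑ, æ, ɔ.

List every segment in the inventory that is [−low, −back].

ɛ

Checking each segment against [−low], [−back]: /ɛ/ (mid front unrounded lax vowel) satisfies every feature; every other segment in the inventory fails at least one.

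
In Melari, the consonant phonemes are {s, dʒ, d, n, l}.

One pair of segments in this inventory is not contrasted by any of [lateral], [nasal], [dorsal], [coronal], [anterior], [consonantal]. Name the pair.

Both /s/ and /d/ are [−lateral], [−nasal], [−dorsal], [+coronal], [+anterior], [+consonantal]. Since the list omits [voice], [continuant] and [strident] — which do distinguish the voiceless alveolar fricative from the voiced alveolar stop — this pair collapses; all other pairs remain distinct.

s, d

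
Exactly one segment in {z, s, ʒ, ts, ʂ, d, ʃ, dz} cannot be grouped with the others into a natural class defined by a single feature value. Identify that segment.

d

[strident] groups all but one: /ʃ, s, dz, ts, ʂ, z, ʒ/ share [+strident] while /d/ (voiced alveolar stop) alone is [-strident]. Removing any other segment would not leave a single-feature class that excludes it.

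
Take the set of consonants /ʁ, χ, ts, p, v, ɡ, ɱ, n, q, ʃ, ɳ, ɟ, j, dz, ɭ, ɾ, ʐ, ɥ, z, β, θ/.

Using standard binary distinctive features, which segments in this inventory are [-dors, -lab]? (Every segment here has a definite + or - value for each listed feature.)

Checking each segment against [-dorsal], [-labial]: /ts/ (voiceless alveolar affricate), /n/ (alveolar nasal), /ʃ/ (voiceless postalveolar fricative), /ɳ/ (retroflex nasal), /dz/ (voiced alveolar affricate), /ɭ/ (retroflex lateral approximant), among others, satisfy every feature; every other segment in the inventory fails at least one.

ts, n, ʃ, ɳ, dz, ɭ, ɾ, ʐ, z, θ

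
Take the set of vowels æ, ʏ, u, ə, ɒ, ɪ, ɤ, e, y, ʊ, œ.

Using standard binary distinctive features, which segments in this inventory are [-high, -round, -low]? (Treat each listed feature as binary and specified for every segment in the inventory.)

Eliminate segments failing any feature: /æ/ is [+low]; /ʏ, u, ɪ, y, ʊ/ are [+high]; /ɒ, œ/ are [+round]. The remaining /ə, ɤ, e/ satisfy [-high], [-round], [-low].

ə, ɤ, e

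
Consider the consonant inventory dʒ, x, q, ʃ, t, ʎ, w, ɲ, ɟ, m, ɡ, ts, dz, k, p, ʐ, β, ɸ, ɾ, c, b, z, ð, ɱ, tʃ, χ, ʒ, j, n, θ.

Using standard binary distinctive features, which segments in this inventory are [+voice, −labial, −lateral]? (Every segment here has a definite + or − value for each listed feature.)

First, the [+voice] segments are /dʒ, ʎ, w, ɲ, ɟ, m, ɡ, dz, ʐ, β, ɾ, b, z, ð, ɱ, ʒ, j, n/.
Of those, [−labial] gives /dʒ, ʎ, ɲ, ɟ, ɡ, dz, ʐ, ɾ, z, ð, ʒ, j, n/.
Among these, [−lateral] leaves /dʒ, ɲ, ɟ, ɡ, dz, ʐ, ɾ, z, ð, ʒ, j, n/.

dʒ, ɲ, ɟ, ɡ, dz, ʐ, ɾ, z, ð, ʒ, j, n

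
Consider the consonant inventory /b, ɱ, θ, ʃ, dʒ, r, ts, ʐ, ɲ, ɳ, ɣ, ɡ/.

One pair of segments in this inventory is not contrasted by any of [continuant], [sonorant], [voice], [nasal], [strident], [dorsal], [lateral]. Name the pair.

Both /ɳ/ and /ɱ/ are [−continuant], [+sonorant], [+voice], [+nasal], [−strident], [−dorsal], [−lateral]. Since the list omits [labial] and [coronal] — which do distinguish the retroflex nasal from the labiodental nasal — this pair collapses; all other pairs remain distinct.

ɳ, ɱ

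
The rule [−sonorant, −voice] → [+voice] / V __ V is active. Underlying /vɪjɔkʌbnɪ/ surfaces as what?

The only segment in the rule's environment that also matches [−sonorant, −voice] is /k/. Applying [+voice] turns the voiceless velar stop into /ɡ/ (voiced velar stop), giving [vɪjɔɡʌbnɪ].

[vɪjɔɡʌbnɪ]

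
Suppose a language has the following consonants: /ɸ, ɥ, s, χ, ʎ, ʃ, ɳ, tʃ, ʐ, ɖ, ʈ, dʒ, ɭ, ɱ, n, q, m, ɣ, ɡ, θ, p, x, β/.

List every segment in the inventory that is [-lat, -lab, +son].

ɳ, n

The [-lateral] segments are /ɸ, ɥ, s, χ, ʃ, ɳ, tʃ, ʐ, ɖ, ʈ, dʒ, ɱ, n, q, m, ɣ, ɡ, θ, p, x, β/.
Then [-labial] gives /s, χ, ʃ, ɳ, tʃ, ʐ, ɖ, ʈ, dʒ, n, q, ɣ, ɡ, θ, x/.
Intersecting with [+sonorant] leaves /ɳ, n/.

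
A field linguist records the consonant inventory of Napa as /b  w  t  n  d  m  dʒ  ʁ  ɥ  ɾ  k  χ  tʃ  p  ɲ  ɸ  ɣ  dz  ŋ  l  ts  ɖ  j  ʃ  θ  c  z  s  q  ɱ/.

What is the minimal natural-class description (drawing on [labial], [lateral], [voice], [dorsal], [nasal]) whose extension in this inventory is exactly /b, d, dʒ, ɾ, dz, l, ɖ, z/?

Every target segment is [+voice], [-nasal], [-dorsal]; each remaining inventory member fails at least one of these. Each conjunct is needed — [-nasal, -dorsal] alone would also admit /t, tʃ, p, ɸ, …/; [+voice, -dorsal] alone would also admit /n, m, ɱ/; [+voice, -nasal] alone would also admit /w, ʁ, ɥ, ɣ, …/ — and no other combination of two listed features has exactly this extension, so three is the minimum.

[+voice, -nasal, -dorsal]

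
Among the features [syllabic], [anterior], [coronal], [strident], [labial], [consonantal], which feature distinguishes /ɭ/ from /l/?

/ɭ/ (retroflex lateral approximant) and /l/ (alveolar lateral approximant) agree on [−syllabic], [+coronal], [−strident], [−labial], [+consonantal]. They differ on [anterior] (/ɭ/ [−], /l/ [+]).

[anterior]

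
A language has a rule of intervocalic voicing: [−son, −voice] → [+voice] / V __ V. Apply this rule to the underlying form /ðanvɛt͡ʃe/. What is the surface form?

The only segment in the rule's environment that also matches [−son, −voice] is /t͡ʃ/. Applying [+voice] turns the voiceless postalveolar affricate into /d͡ʒ/ (voiced postalveolar affricate), giving [ðanvɛd͡ʒe].

[ðanvɛd͡ʒe]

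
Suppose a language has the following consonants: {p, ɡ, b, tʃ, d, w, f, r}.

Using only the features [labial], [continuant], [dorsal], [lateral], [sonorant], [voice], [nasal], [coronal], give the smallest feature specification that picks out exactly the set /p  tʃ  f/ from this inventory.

/p, tʃ, f/ are exactly the [-voice] segments in the inventory, so a single feature suffices.

[-voice]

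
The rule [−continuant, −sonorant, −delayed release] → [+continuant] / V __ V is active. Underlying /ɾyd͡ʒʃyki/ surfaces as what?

/k/ satisfies [−continuant, −sonorant, −delayed release] and sits in V __ V. The [+continuant] counterpart of the voiceless velar stop is /x/. Other segments in /ɾyd͡ʒʃyki/ either fail the structural description or are not in the environment, so the surface form is [ɾyd͡ʒʃyxi].

[ɾyd͡ʒʃyxi]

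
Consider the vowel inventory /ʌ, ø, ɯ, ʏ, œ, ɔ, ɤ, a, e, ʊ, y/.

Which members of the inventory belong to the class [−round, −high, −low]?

The [−round] segments are /ʌ, ɯ, ɤ, a, e/.
Then [−high] gives /ʌ, ɤ, a, e/.
Intersecting with [−low] leaves /ʌ, ɤ, e/.

ʌ, ɤ, e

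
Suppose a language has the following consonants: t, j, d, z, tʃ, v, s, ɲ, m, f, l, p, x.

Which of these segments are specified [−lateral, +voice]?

Checking each segment against [−lateral], [+voice]: /j/ (palatal glide), /d/ (voiced alveolar stop), /z/ (voiced alveolar fricative), /v/ (voiced labiodental fricative), /ɲ/ (palatal nasal), /m/ (bilabial nasal) satisfy every feature; every other segment in the inventory fails at least one.

j, d, z, v, ɲ, m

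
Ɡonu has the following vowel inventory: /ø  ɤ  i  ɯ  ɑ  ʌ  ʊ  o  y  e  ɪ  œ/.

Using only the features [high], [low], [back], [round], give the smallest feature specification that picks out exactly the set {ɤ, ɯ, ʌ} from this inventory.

/ɤ, ɯ, ʌ/ are all [-low], [+back], [-round], and no other segment in the inventory matches all three values. Dropping any one of them over-generates: [+back, -round] alone would also admit /ɑ/; [-low, -round] alone would also admit /i, e, ɪ/; [-low, +back] alone would also admit /ʊ, o/. No other combination of two listed features picks out exactly this set either, so fewer than three features will not do.

[-low, +back, -round]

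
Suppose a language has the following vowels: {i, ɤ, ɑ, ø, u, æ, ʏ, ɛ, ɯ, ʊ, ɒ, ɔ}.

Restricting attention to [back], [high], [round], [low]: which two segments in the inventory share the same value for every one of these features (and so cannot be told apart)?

/ʊ/ (high back rounded lax vowel) and /u/ (high back rounded tense vowel) are both [+back], [+high], [+round], [-low], so none of the listed features separates them. (They do differ in [tense], which is not among the given features.) Every other pair in the inventory differs on at least one listed feature.

ʊ, u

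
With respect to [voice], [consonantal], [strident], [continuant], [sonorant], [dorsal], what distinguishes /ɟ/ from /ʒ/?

[continuant], [strident], [dorsal]

The two segments share [+voice], [+consonantal], [−sonorant]. The only features from the list on which they differ: /ɟ/ is [−continuant] while /ʒ/ is [+continuant]; /ɟ/ is [−strident] while /ʒ/ is [+strident]; /ɟ/ is [+dorsal] while /ʒ/ is [−dorsal].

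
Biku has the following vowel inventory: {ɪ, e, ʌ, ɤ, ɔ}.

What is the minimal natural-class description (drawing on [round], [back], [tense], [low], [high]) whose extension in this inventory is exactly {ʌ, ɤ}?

[+back, −round]

The class [+back], [−round] has exactly /ʌ, ɤ/ as its extension in this inventory. No smaller conjunction from the listed features achieves this: [−round] alone would also admit /ɪ, e/; [+back] alone would also admit /ɔ/; and checking the remaining single features turns up none with this extension.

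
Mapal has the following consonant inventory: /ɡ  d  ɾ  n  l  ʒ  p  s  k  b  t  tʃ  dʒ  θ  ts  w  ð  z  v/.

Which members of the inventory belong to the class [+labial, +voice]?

b, w, v

Eliminate segments failing any feature: /ɡ, d, ɾ, n, l, ʒ, s, k, t, tʃ, dʒ, θ, ts, ð, z/ are [-labial]; /p/ is [-voice]. The remaining /b, w, v/ satisfy [+labial], [+voice].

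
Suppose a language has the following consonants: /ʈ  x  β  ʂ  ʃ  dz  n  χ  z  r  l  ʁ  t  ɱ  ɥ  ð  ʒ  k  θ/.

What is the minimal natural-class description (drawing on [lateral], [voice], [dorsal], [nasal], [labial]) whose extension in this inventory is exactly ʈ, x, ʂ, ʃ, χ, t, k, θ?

[−voice]

The target set is precisely the extension of [−voice] in this inventory.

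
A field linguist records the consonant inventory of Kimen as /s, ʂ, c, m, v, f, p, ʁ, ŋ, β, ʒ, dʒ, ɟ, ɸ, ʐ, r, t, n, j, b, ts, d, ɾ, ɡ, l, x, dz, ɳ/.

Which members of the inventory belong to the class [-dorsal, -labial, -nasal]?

Checking each segment against [-dorsal], [-labial], [-nasal]: /s/ (voiceless alveolar fricative), /ʂ/ (voiceless retroflex fricative), /ʒ/ (voiced postalveolar fricative), /dʒ/ (voiced postalveolar affricate), /ʐ/ (voiced retroflex fricative), /r/ (alveolar trill), among others, satisfy every feature; every other segment in the inventory fails at least one.

s, ʂ, ʒ, dʒ, ʐ, r, t, ts, d, ɾ, l, dz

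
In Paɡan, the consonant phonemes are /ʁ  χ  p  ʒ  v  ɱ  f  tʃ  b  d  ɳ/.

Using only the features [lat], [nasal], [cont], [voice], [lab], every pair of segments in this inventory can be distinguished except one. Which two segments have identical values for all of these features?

ʒ, ʁ

/ʒ/ (voiced postalveolar fricative) and /ʁ/ (voiced uvular fricative) are both [−lateral], [−nasal], [+continuant], [+voice], [−labial], so none of the listed features separates them. (They do differ in [coronal] and [dorsal], which are not among the given features.) Every other pair in the inventory differs on at least one listed feature.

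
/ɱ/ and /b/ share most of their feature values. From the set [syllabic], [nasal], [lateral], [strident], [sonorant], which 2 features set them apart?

/ɱ/ is the labiodental nasal and /b/ is the voiced bilabial stop. Both are [−syllabic], [−lateral], [−strident]. /ɱ/ is [+sonorant] while /b/ is [−sonorant]; /ɱ/ is [+nasal] while /b/ is [−nasal], so the distinguishing features are [sonorant], [nasal].

[sonorant], [nasal]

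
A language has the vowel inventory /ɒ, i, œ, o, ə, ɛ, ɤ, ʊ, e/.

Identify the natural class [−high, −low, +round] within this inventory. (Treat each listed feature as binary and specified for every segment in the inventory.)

Among the inventory, the [−high] segments are /ɒ, œ, o, ə, ɛ, ɤ, e/.
Intersecting with [−low] gives /œ, o, ə, ɛ, ɤ, e/.
Among these, [+round] leaves /œ, o/.

œ, o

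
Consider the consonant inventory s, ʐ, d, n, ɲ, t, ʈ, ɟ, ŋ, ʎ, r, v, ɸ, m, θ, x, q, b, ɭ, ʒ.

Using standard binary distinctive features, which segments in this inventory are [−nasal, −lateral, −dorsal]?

Checking each segment against [−nasal], [−lateral], [−dorsal]: /s/ (voiceless alveolar fricative), /ʐ/ (voiced retroflex fricative), /d/ (voiced alveolar stop), /t/ (voiceless alveolar stop), /ʈ/ (voiceless retroflex stop), /r/ (alveolar trill), among others, satisfy every feature; every other segment in the inventory fails at least one.

s, ʐ, d, t, ʈ, r, v, ɸ, θ, b, ʒ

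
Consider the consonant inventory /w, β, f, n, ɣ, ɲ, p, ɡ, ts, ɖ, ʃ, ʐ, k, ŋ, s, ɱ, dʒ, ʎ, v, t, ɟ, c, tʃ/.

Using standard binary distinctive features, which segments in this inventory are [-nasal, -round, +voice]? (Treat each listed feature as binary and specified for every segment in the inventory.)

Eliminate segments failing any feature: /w/ is [+round]; /f, p, ts, ʃ, k, s, t, c, tʃ/ are [-voice]; /n, ɲ, ŋ, ɱ/ are [+nasal]. The remaining /β, ɣ, ɡ, ɖ, ʐ, dʒ, ʎ, v, ɟ/ satisfy [-nasal], [-round], [+voice].

β, ɣ, ɡ, ɖ, ʐ, dʒ, ʎ, v, ɟ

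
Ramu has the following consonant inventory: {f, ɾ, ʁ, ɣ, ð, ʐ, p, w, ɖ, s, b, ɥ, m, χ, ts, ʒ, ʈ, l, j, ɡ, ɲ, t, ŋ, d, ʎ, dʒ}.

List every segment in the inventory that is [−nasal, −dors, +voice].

Eliminate segments failing any feature: /f, p, s, ts, ʈ, t/ are [−voice]; /ʁ, ɣ, w, ɥ, χ, j, ɡ, ʎ/ are [+dorsal]; /m, ɲ, ŋ/ are [+nasal]. The remaining /ɾ, ð, ʐ, ɖ, b, ʒ, l, d, dʒ/ satisfy [−nasal], [−dorsal], [+voice].

ɾ, ð, ʐ, ɖ, b, ʒ, l, d, dʒ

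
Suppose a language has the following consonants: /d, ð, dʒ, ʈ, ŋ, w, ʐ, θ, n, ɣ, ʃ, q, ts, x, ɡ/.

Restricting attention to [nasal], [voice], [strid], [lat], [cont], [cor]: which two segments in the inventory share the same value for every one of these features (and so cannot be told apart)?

ɣ, w

/ɣ/ (voiced velar fricative) and /w/ (labial-velar glide) are both [-nasal], [+voice], [-strident], [-lateral], [+continuant], [-coronal], so none of the listed features separates them. (They do differ in [sonorant], [labial] and [round], which are not among the given features.) Every other pair in the inventory differs on at least one listed feature.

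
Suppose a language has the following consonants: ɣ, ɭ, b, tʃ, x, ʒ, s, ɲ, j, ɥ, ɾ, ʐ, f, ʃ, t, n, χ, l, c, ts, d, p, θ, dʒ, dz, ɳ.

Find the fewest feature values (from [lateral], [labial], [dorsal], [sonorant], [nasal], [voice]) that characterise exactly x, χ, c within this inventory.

[−voice, +dorsal]

Every target segment is [−voice], [+dorsal]; each remaining inventory member fails at least one of these. Each conjunct is needed — [+dorsal] alone would also admit /ɣ, ɲ, j, ɥ/; [−voice] alone would also admit /tʃ, s, f, ʃ, …/ — and no other single listed feature has exactly this extension, so two is the minimum.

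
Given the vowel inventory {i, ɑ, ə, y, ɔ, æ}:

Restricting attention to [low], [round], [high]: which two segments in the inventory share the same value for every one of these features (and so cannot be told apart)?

/ɑ/ (low back unrounded vowel) and /æ/ (low front unrounded vowel) are both [+low], [-round], [-high], so none of the listed features separates them. (They do differ in [back], which is not among the given features.) Every other pair in the inventory differs on at least one listed feature.

ɑ, æ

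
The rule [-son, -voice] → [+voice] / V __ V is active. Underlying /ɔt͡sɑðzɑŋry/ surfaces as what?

[ɔd͡zɑðzɑŋry]

Only /t͡s/ occurs between two vowels (/ɔ/ __ /ɑ/) and matches the structural description. It is a voiceless alveolar affricate, so [-son, -voice] holds; changing it to [+voice] with all other features held fixed yields /d͡z/ (voiced alveolar affricate). No other segment meets both the structural description and the environment, so the output is [ɔd͡zɑðzɑŋry].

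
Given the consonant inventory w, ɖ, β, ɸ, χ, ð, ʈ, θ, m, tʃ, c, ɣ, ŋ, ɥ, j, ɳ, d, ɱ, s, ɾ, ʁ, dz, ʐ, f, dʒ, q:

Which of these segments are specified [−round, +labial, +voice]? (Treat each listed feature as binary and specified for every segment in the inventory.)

β, m, ɱ

Checking each segment against [−round], [+labial], [+voice]: /β/ (voiced bilabial fricative), /m/ (bilabial nasal), /ɱ/ (labiodental nasal) satisfy every feature; every other segment in the inventory fails at least one.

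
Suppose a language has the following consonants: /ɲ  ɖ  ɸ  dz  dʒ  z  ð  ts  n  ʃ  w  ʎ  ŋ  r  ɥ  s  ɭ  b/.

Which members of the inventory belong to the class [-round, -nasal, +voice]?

Eliminate segments failing any feature: /ɲ, n, ŋ/ are [+nasal]; /ɸ, ts, ʃ, s/ are [-voice]; /w, ɥ/ are [+round]. The remaining /ɖ, dz, dʒ, z, ð, ʎ, r, ɭ, b/ satisfy [-round], [-nasal], [+voice].

ɖ, dz, dʒ, z, ð, ʎ, r, ɭ, b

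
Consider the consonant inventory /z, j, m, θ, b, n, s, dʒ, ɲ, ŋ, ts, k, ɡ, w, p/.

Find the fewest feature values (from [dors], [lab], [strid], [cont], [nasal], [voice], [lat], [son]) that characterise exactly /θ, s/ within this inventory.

/θ, s/ are all [−voice], [+continuant], and no other segment in the inventory matches both values. Dropping any one of them over-generates: [+continuant] alone would also admit /z, j, w/; [−voice] alone would also admit /ts, k, p/. No other single listed feature picks out exactly this set either, so fewer than two features will not do.

[−voice, +cont]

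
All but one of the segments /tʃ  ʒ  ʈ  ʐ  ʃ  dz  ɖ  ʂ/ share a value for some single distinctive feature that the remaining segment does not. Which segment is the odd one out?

dz

/ʐ, ʂ, ɖ, ʈ, ʃ, ʒ, tʃ/ are all [-anterior], but /dz/ (voiced alveolar affricate) is [+anterior]. No other single segment can be removed to leave a set sharing one feature value that the removed segment lacks, so /dz/ is the odd one out.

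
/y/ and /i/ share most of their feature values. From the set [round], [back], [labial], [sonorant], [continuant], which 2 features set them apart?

/y/ is the high front rounded tense vowel and /i/ is the high front unrounded tense vowel. Both are [−back], [+sonorant], [+continuant]. /y/ is [+labial] while /i/ is [−labial]; /y/ is [+round] while /i/ is [−round], so the distinguishing features are [labial], [round].

[labial], [round]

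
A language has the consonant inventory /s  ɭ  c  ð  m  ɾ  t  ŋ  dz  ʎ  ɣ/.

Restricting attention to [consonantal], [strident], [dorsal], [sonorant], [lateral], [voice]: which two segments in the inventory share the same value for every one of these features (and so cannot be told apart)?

On the given features, /m/ and /ɾ/ have an identical profile: [+consonantal], [-strident], [-dorsal], [+sonorant], [-lateral], [+voice]. No other two segments in the inventory coincide on all 6 features. (They do differ in [nasal], [labial] and [coronal], which are not among the given features.)

m, ɾ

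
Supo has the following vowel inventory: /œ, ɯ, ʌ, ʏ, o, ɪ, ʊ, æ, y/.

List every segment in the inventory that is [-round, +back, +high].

First, the [-round] segments are /ɯ, ʌ, ɪ, æ/.
Within that set, [+back] gives /ɯ, ʌ/.
Within that set, [+high] leaves /ɯ/.

ɯ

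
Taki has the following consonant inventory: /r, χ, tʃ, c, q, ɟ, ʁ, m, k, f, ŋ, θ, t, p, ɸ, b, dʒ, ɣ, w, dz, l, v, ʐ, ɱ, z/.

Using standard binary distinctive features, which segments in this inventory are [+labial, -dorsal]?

The [+labial] segments are /m, f, p, ɸ, b, w, v, ɱ/.
Within that set, [-dorsal] leaves /m, f, p, ɸ, b, v, ɱ/.

m, f, p, ɸ, b, v, ɱ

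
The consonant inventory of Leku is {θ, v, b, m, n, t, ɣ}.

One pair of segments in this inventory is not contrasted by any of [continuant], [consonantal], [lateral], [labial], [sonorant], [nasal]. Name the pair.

On the given features, /ɣ/ and /θ/ have an identical profile: [+continuant], [+consonantal], [−lateral], [−labial], [−sonorant], [−nasal]. No other two segments in the inventory coincide on all 6 features. (They do differ in [voice], [coronal] and [dorsal], which are not among the given features.)

ɣ, θ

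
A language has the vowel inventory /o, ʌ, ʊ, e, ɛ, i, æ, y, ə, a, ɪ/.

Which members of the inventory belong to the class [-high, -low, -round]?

ʌ, e, ɛ, ə

Eliminate segments failing any feature: /o/ is [+round]; /ʊ, i, y, ɪ/ are [+high]; /æ, a/ are [+low]. The remaining /ʌ, e, ɛ, ə/ satisfy [-high], [-low], [-round].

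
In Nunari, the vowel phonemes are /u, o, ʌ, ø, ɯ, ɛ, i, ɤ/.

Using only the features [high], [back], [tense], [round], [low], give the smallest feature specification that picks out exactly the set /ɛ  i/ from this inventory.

The class [−back], [−round] has exactly /ɛ, i/ as its extension in this inventory. No smaller conjunction from the listed features achieves this: [−round] alone would also admit /ʌ, ɯ, ɤ/; [−back] alone would also admit /ø/; and checking the remaining single features turns up none with this extension.

[−back, −round]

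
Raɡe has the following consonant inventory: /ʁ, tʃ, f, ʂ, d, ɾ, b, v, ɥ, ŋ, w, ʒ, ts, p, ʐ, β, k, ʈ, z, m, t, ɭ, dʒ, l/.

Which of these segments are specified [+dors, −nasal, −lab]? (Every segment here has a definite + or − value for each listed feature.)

First, the [+dorsal] segments are /ʁ, ɥ, ŋ, w, k/.
Of those, [−nasal] gives /ʁ, ɥ, w, k/.
Within that set, [−labial] leaves /ʁ, k/.

ʁ, k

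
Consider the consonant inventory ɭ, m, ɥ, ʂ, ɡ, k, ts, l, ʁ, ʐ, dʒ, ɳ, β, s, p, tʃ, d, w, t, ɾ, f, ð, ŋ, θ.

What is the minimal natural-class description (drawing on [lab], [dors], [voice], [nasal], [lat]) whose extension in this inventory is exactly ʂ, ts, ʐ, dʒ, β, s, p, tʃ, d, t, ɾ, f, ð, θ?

[-nasal, -lat, -dors]

The class [-nasal], [-lateral], [-dorsal] has exactly /ʂ, ts, ʐ, dʒ, β, s, p, tʃ, d, t, ɾ, f, ð, θ/ as its extension in this inventory. No smaller conjunction from the listed features achieves this: [-lateral, -dorsal] alone would also admit /m, ɳ/; [-nasal, -dorsal] alone would also admit /ɭ, l/; [-nasal, -lateral] alone would also admit /ɥ, ɡ, k, ʁ, …/; and checking the remaining two-feature bundles turns up none with this extension.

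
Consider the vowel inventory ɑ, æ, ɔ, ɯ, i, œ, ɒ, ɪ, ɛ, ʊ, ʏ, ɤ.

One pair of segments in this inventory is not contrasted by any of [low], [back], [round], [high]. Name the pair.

ɪ, i

Both /ɪ/ and /i/ are [−low], [−back], [−round], [+high]. Since the list omits [tense] — which does distinguish the high front unrounded lax vowel from the high front unrounded tense vowel — this pair collapses; all other pairs remain distinct.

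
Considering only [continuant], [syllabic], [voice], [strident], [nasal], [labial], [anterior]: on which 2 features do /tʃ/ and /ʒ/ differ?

/tʃ/ is the voiceless postalveolar affricate and /ʒ/ is the voiced postalveolar fricative. Both are [-syllabic], [+strident], [-nasal], [-labial], [-anterior]. /tʃ/ is [-voice] while /ʒ/ is [+voice]; /tʃ/ is [-continuant] while /ʒ/ is [+continuant], so the distinguishing features are [voice], [continuant].

[voice], [continuant]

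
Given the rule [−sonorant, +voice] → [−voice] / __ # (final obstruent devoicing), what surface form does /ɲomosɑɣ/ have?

Only the final segment /ɣ/ is both word-final and matches the structural description. It is a voiced velar fricative, so [−sonorant, +voice] holds; changing it to [−voice] with all other features held fixed yields /x/ (voiceless velar fricative). No other segment meets both the structural description and the environment, so the output is [ɲomosɑx].

[ɲomosɑx]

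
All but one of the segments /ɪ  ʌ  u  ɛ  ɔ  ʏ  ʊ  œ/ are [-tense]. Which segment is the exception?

/u/ is the high back rounded tense vowel, which is [+tense]; the rest — /ɛ, ʊ, ɔ, ɪ, ʌ, œ, ʏ/ — are [-tense].

u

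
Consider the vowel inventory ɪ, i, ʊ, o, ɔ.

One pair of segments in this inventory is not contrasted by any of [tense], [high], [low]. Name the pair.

On the given features, /ɪ/ and /ʊ/ have an identical profile: [−tense], [+high], [−low]. No other two segments in the inventory coincide on all 3 features. (They do differ in [labial], [round] and [back], which are not among the given features.)

ɪ, ʊ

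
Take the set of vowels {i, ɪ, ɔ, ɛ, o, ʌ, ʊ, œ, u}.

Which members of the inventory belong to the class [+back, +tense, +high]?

u

Checking each segment against [+back], [+tense], [+high]: /u/ (high back rounded tense vowel) satisfies every feature; every other segment in the inventory fails at least one.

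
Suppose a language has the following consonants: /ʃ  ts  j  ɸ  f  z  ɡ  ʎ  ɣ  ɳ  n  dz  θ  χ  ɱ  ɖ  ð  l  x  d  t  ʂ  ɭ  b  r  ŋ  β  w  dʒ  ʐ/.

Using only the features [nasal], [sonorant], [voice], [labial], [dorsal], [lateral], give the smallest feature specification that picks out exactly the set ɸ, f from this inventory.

The class [-voice], [+labial] has exactly /ɸ, f/ as its extension in this inventory. No smaller conjunction from the listed features achieves this: [+labial] alone would also admit /ɱ, b, β, w/; [-voice] alone would also admit /ʃ, ts, θ, χ, …/; and checking the remaining single features turns up none with this extension.

[-voice, +labial]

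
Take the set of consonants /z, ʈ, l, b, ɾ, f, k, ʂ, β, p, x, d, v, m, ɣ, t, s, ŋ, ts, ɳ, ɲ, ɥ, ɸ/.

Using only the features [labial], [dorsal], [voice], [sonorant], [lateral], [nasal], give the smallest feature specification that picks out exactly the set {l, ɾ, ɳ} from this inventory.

[+sonorant, −labial, −dorsal]

/l, ɾ, ɳ/ are all [+sonorant], [−labial], [−dorsal], and no other segment in the inventory matches all three values. Dropping any one of them over-generates: [−labial, −dorsal] alone would also admit /z, ʈ, ʂ, d, …/; [+sonorant, −dorsal] alone would also admit /m/; [+sonorant, −labial] alone would also admit /ŋ, ɲ/. No other combination of two listed features picks out exactly this set either, so fewer than three features will not do.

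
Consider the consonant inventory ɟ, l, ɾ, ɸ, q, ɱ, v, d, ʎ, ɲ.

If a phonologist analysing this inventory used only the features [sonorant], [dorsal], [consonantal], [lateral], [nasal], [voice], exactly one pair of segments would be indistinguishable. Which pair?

Both /v/ and /d/ are [-sonorant], [-dorsal], [+consonantal], [-lateral], [-nasal], [+voice]. Since the list omits [continuant], [labial] and [coronal] — which do distinguish the voiced labiodental fricative from the voiced alveolar stop — this pair collapses; all other pairs remain distinct.

v, d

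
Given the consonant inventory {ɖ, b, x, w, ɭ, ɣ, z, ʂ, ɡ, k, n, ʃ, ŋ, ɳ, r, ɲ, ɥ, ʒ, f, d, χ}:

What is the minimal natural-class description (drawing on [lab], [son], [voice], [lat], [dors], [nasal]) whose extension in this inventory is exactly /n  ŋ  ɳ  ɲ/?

The target set is precisely the extension of [+nasal] in this inventory.

[+nasal]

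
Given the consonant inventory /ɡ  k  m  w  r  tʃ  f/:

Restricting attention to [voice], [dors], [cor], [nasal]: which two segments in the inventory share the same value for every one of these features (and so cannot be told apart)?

Both /w/ and /ɡ/ are [+voice], [+dorsal], [−coronal], [−nasal]. Since the list omits [sonorant], [continuant], [labial] and [round] — which do distinguish the labial-velar glide from the voiced velar stop — this pair collapses; all other pairs remain distinct.

w, ɡ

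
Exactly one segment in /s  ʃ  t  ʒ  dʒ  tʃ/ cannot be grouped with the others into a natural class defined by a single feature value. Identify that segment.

t

[strident] groups all but one: /dʒ, ʃ, tʃ, ʒ, s/ share [+strident] while /t/ (voiceless alveolar stop) alone is [−strident]. Removing any other segment would not leave a single-feature class that excludes it.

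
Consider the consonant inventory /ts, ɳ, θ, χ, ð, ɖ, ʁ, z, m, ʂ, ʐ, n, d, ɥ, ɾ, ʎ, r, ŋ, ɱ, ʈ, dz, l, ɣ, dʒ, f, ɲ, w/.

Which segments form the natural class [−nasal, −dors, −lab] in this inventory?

ts, θ, ð, ɖ, z, ʂ, ʐ, d, ɾ, r, ʈ, dz, l, dʒ

Checking each segment against [−nasal], [−dorsal], [−labial]: /ts/ (voiceless alveolar affricate), /θ/ (voiceless dental fricative), /ð/ (voiced dental fricative), /ɖ/ (voiced retroflex stop), /z/ (voiced alveolar fricative), /ʂ/ (voiceless retroflex fricative), among others, satisfy every feature; every other segment in the inventory fails at least one.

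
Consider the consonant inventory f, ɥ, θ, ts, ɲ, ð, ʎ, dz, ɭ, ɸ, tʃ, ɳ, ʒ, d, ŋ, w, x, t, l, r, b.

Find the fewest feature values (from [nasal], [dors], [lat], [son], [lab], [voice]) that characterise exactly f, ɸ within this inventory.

Every target segment is [−voice], [+labial]; each remaining inventory member fails at least one of these. Each conjunct is needed — [+labial] alone would also admit /ɥ, w, b/; [−voice] alone would also admit /θ, ts, tʃ, x, …/ — and no other single listed feature has exactly this extension, so two is the minimum.

[−voice, +lab]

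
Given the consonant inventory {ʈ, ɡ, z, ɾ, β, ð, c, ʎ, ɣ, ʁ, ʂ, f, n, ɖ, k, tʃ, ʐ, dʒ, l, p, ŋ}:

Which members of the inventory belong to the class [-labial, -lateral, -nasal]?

Checking each segment against [-labial], [-lateral], [-nasal]: /ʈ/ (voiceless retroflex stop), /ɡ/ (voiced velar stop), /z/ (voiced alveolar fricative), /ɾ/ (alveolar tap), /ð/ (voiced dental fricative), /c/ (voiceless palatal stop), among others, satisfy every feature; every other segment in the inventory fails at least one.

ʈ, ɡ, z, ɾ, ð, c, ɣ, ʁ, ʂ, ɖ, k, tʃ, ʐ, dʒ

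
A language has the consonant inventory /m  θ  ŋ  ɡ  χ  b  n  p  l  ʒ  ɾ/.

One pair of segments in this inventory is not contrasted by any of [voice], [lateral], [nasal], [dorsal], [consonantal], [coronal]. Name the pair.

ɾ, ʒ

/ɾ/ (alveolar tap) and /ʒ/ (voiced postalveolar fricative) are both [+voice], [−lateral], [−nasal], [−dorsal], [+consonantal], [+coronal], so none of the listed features separates them. (They do differ in [sonorant], [strident] and [anterior], which are not among the given features.) Every other pair in the inventory differs on at least one listed feature.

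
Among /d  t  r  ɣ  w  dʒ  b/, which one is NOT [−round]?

w

Every segment except /w/ is [−round]. /w/ (labial-velar glide) is [+round], so it is the exception.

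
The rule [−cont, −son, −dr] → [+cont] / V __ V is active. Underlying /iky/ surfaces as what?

[ixy]

Only /k/ occurs between two vowels (/i/ __ /y/) and matches the structural description. It is a voiceless velar stop, so [−cont, −son, −dr] holds; changing it to [+continuant] with all other features held fixed yields /x/ (voiceless velar fricative). No other segment meets both the structural description and the environment, so the output is [ixy].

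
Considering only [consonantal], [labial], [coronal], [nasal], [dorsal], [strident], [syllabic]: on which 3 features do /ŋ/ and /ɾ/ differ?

/ŋ/ is the velar nasal and /ɾ/ is the alveolar tap. Both are [+consonantal], [−labial], [−strident], [−syllabic]. /ŋ/ is [+nasal] while /ɾ/ is [−nasal]; /ŋ/ is [−coronal] while /ɾ/ is [+coronal]; /ŋ/ is [+dorsal] while /ɾ/ is [−dorsal], so the distinguishing features are [nasal], [coronal], [dorsal].

[nasal], [coronal], [dorsal]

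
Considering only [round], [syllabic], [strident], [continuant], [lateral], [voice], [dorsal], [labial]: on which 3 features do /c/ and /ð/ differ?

The two segments share [−round], [−syllabic], [−strident], [−lateral], [−labial]. The only features from the list on which they differ: /c/ is [−voice] while /ð/ is [+voice]; /c/ is [−continuant] while /ð/ is [+continuant]; /c/ is [+dorsal] while /ð/ is [−dorsal].

[voice], [continuant], [dorsal]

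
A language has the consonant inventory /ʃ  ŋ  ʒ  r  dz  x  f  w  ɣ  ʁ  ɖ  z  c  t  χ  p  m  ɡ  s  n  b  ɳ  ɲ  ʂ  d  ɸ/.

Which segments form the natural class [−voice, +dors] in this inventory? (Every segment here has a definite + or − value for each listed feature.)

First, the [−voice] segments are /ʃ, x, f, c, t, χ, p, s, ʂ, ɸ/.
Among these, [+dorsal] leaves /x, c, χ/.

x, c, χ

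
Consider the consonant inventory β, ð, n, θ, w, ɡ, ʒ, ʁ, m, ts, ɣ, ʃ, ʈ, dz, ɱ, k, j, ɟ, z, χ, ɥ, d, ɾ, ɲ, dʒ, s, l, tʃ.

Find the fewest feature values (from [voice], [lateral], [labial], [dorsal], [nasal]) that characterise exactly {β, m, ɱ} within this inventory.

[+labial, −dorsal]

/β, m, ɱ/ are all [+labial], [−dorsal], and no other segment in the inventory matches both values. Dropping any one of them over-generates: [−dorsal] alone would also admit /ð, n, θ, ʒ, …/; [+labial] alone would also admit /w, ɥ/. No other single listed feature picks out exactly this set either, so fewer than two features will not do.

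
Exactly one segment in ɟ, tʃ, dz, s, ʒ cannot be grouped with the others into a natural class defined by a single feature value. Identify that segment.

The remaining segments after removing /ɟ/ share [+strident]; /ɟ/ (voiced palatal stop) is [−strident]. For every other candidate removal, the leftover set fails to share any single feature value that the removed segment lacks.

ɟ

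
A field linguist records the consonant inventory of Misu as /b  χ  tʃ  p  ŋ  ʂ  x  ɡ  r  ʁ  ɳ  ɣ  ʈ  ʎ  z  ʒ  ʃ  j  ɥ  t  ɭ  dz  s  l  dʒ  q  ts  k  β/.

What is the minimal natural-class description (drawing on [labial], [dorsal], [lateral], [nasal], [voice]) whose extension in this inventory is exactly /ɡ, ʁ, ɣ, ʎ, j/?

[+voice, −nasal, −labial, +dorsal]

The class [+voice], [−nasal], [−labial], [+dorsal] has exactly /ɡ, ʁ, ɣ, ʎ, j/ as its extension in this inventory. No smaller conjunction from the listed features achieves this: [−nasal, −labial, +dorsal] alone would also admit /χ, x, q, k/; [+voice, −labial, +dorsal] alone would also admit /ŋ/; [+voice, −nasal, +dorsal] alone would also admit /ɥ/; [+voice, −nasal, −labial] alone would also admit /r, z, ʒ, ɭ, …/; and checking the remaining three-feature bundles turns up none with this extension.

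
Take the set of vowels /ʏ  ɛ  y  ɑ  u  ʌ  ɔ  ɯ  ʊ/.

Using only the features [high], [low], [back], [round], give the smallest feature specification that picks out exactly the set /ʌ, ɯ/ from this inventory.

[−low, +back, −round]

Every target segment is [−low], [+back], [−round]; each remaining inventory member fails at least one of these. Each conjunct is needed — [+back, −round] alone would also admit /ɑ/; [−low, −round] alone would also admit /ɛ/; [−low, +back] alone would also admit /u, ɔ, ʊ/ — and no other combination of two listed features has exactly this extension, so three is the minimum.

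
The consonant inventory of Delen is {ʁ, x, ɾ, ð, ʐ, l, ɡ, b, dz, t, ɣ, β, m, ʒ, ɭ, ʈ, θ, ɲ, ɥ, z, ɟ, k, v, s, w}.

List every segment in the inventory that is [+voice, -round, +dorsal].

ʁ, ɡ, ɣ, ɲ, ɟ

Checking each segment against [+voice], [-round], [+dorsal]: /ʁ/ (voiced uvular fricative), /ɡ/ (voiced velar stop), /ɣ/ (voiced velar fricative), /ɲ/ (palatal nasal), /ɟ/ (voiced palatal stop) satisfy every feature; every other segment in the inventory fails at least one.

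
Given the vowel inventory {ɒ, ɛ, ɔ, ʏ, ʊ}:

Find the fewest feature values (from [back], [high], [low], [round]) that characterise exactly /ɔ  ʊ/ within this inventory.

[−low, +back]

Every target segment is [−low], [+back]; each remaining inventory member fails at least one of these. Each conjunct is needed — [+back] alone would also admit /ɒ/; [−low] alone would also admit /ɛ, ʏ/ — and no other single listed feature has exactly this extension, so two is the minimum.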